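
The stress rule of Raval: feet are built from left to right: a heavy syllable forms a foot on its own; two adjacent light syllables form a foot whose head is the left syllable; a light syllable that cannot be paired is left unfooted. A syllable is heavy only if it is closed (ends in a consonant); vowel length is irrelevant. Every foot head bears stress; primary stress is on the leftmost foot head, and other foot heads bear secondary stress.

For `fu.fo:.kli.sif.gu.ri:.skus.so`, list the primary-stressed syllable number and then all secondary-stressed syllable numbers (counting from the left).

primary 1, secondary 4, 5, 7

Weights: 1 fu L, 2 fo: L, 3 kli L, 4 sif H, 5 gu L, 6 ri: L, 7 skus H, 8 so L.
Parse left to right (heavy = foot alone; LL = one foot; stranded L unfooted): (ˈfu.fo:) kli (ˈsif) (ˈgu.ri:) (ˈskus) so.
Foot heads: 1, 4, 5, 7.
Primary stress on the leftmost head = syllable 1.
Secondary stress on 4, 5, 7: ˈfu.fo:.kli.ˌsif.ˌgu.ri:.ˌskus.so.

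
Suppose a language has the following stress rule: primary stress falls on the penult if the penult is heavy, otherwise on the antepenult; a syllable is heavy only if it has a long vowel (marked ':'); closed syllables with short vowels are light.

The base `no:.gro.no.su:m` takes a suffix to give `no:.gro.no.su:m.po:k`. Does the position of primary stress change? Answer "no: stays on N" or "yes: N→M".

Base `no:.gro.no.su:m` (4 syllables):
  Weights: 2 gro L, 3 no L, 4 su:m H.
  The penult (syllable 3, no) is light, so stress falls on the antepenult (syllable 2, gro).
  → primary stress on syllable 2.
Suffixed `no:.gro.no.su:m.po:k` (5 syllables):
  Weights: 3 no L, 4 su:m H, 5 po:k H.
  The penult (syllable 4, su:m) is heavy, so it takes stress.
  → primary stress on syllable 4.

yes: 2→4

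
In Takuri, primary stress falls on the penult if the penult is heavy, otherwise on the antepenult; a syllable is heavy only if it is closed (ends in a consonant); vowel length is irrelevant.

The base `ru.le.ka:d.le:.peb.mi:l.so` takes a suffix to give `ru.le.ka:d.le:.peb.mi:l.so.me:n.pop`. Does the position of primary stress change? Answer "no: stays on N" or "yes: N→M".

yes: 6→8

Base `ru.le.ka:d.le:.peb.mi:l.so` (7 syllables):
  Weights: 5 peb H, 6 mi:l H, 7 so L.
  The penult (syllable 6, mi:l) is heavy, so it takes stress.
  → primary stress on syllable 6.
Suffixed `ru.le.ka:d.le:.peb.mi:l.so.me:n.pop` (9 syllables):
  Weights: 7 so L, 8 me:n H, 9 pop H.
  The penult (syllable 8, me:n) is heavy, so it takes stress.
  → primary stress on syllable 8.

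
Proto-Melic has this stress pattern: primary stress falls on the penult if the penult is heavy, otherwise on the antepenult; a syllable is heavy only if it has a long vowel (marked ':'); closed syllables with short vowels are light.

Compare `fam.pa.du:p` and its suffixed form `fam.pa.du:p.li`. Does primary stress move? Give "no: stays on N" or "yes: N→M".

Base `fam.pa.du:p` (3 syllables):
  Weights: 1 fam L, 2 pa L, 3 du:p H.
  The penult (syllable 2, pa) is light, so stress falls on the antepenult (syllable 1, fam).
  → primary stress on syllable 1.
Suffixed `fam.pa.du:p.li` (4 syllables):
  Weights: 2 pa L, 3 du:p H, 4 li L.
  The penult (syllable 3, du:p) is heavy, so it takes stress.
  → primary stress on syllable 3.

yes: 1→3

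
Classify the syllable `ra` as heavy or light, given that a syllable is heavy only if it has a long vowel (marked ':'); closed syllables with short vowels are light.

light

`ra`: short vowel, open (no coda). Short vowel → light.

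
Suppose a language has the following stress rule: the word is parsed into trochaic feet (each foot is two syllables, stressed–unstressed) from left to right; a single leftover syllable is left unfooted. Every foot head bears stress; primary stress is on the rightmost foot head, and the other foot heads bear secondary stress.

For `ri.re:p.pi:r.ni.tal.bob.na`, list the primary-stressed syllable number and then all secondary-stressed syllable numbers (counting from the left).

Parse left to right into trochaic (ˈσσ) feet: (ˈri.re:p) (ˈpi:r.ni) (ˈtal.bob) na. Syllable 7 is left unfooted.
Foot heads (stressed positions): 1, 3, 5.
End Rule Rightmost: primary stress on the rightmost head = syllable 5.
Secondary stress on 1, 3: ˌri.re:p.ˌpi:r.ni.ˈtal.bob.na.

primary 5, secondary 1, 3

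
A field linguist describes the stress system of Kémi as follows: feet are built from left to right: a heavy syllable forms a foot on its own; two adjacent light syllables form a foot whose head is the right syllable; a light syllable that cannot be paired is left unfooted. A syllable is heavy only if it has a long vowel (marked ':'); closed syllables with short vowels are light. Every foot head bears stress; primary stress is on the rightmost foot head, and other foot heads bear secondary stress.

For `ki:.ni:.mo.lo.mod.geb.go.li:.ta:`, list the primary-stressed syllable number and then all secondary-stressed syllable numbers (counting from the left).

Weights: 1 ki: H, 2 ni: H, 3 mo L, 4 lo L, 5 mod L, 6 geb L, 7 go L, 8 li: H, 9 ta: H.
Parse left to right (heavy = foot alone; LL = one foot; stranded L unfooted): (ˈki:) (ˈni:) (mo.ˈlo) (mod.ˈgeb) go (ˈli:) (ˈta:).
Foot heads: 1, 2, 4, 6, 8, 9.
Primary stress on the rightmost head = syllable 9.
Secondary stress on 1, 2, 4, 6, 8: ˌki:.ˌni:.mo.ˌlo.mod.ˌgeb.go.ˌli:.ˈta:.

primary 9, secondary 1, 2, 4, 6, 8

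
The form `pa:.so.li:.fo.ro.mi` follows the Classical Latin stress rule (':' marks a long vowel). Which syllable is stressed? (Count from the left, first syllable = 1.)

Classical Latin: stress the penult if heavy (long vowel or closed), else the antepenult.
Weights: 4 fo L, 5 ro L, 6 mi L.
The penult (syllable 5, ro) is light, so stress falls on the antepenult (syllable 4, fo).
Stress on syllable 4: pa:.so.li:.ˈfo.ro.mi.

4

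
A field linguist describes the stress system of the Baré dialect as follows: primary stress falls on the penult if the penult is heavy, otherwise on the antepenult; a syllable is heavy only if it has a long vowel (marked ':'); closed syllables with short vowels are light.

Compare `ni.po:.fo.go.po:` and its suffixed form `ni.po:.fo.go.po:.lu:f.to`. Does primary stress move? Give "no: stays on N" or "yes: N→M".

Base `ni.po:.fo.go.po:` (5 syllables):
  Weights: 3 fo L, 4 go L, 5 po: H.
  The penult (syllable 4, go) is light, so stress falls on the antepenult (syllable 3, fo).
  → primary stress on syllable 3.
Suffixed `ni.po:.fo.go.po:.lu:f.to` (7 syllables):
  Weights: 5 po: H, 6 lu:f H, 7 to L.
  The penult (syllable 6, lu:f) is heavy, so it takes stress.
  → primary stress on syllable 6.

yes: 3→6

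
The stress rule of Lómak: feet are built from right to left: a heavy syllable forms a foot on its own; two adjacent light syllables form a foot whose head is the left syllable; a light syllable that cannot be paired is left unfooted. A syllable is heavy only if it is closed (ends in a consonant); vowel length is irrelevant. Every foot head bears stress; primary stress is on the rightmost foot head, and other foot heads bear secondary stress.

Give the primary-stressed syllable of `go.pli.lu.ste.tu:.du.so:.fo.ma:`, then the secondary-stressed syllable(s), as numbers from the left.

Weights: 1 go L, 2 pli L, 3 lu L, 4 ste L, 5 tu: L, 6 du L, 7 so: L, 8 fo L, 9 ma: L.
Parse right to left (heavy = foot alone; LL = one foot; stranded L unfooted): go (ˈpli.lu) (ˈste.tu:) (ˈdu.so:) (ˈfo.ma:).
Foot heads: 2, 4, 6, 8.
Primary stress on the rightmost head = syllable 8.
Secondary stress on 2, 4, 6: go.ˌpli.lu.ˌste.tu:.ˌdu.so:.ˈfo.ma:.

primary 8, secondary 2, 4, 6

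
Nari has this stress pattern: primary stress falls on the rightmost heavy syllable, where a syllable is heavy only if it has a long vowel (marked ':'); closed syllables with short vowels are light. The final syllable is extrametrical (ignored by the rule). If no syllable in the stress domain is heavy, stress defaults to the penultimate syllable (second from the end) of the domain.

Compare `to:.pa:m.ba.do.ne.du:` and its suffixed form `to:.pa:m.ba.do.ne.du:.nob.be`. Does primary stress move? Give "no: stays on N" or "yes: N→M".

yes: 2→6

Base `to:.pa:m.ba.do.ne.du:` (6 syllables):
  The final syllable (6, du:) is extrametrical; the stress domain is syllables 1–5.
  Weights: 1 to: H, 2 pa:m H, 3 ba L, 4 do L, 5 ne L.
  Heavy syllables in the domain: 1, 2. The rightmost is syllable 2 (pa:m).
  → primary stress on syllable 2.
Suffixed `to:.pa:m.ba.do.ne.du:.nob.be` (8 syllables):
  The final syllable (8, be) is extrametrical; the stress domain is syllables 1–7.
  Weights: 1 to: H, 2 pa:m H, 3 ba L, 4 do L, 5 ne L, 6 du: H, 7 nob L.
  Heavy syllables in the domain: 1, 2, 6. The rightmost is syllable 6 (du:).
  → primary stress on syllable 6.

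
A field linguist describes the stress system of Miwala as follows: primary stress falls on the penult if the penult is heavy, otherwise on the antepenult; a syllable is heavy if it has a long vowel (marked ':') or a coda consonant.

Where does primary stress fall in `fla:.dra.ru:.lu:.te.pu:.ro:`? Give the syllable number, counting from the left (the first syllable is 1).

6

Weights: 5 te L, 6 pu: H, 7 ro: H.
The penult (syllable 6, pu:) is heavy, so it takes stress.
Primary stress: syllable 6 → fla:.dra.ru:.lu:.te.ˈpu:.ro:.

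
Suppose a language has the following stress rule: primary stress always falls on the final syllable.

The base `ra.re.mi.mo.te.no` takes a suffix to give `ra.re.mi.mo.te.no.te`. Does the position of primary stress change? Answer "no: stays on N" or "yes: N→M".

yes: 6→7

Base `ra.re.mi.mo.te.no` (6 syllables):
  The word has 6 syllables; the final syllable is syllable 6 (no).
  → primary stress on syllable 6.
Suffixed `ra.re.mi.mo.te.no.te` (7 syllables):
  The word has 7 syllables; the final syllable is syllable 7 (te).
  → primary stress on syllable 7.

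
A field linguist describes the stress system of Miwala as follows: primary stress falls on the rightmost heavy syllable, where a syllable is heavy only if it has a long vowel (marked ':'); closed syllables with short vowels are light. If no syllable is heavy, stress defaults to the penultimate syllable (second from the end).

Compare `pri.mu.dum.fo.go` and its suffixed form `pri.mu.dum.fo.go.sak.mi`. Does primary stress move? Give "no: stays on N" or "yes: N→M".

Base `pri.mu.dum.fo.go` (5 syllables):
  Weights: 1 pri L, 2 mu L, 3 dum L, 4 fo L, 5 go L.
  No heavy syllable in the domain; default to the penultimate syllable (second from the end) = syllable 4.
  → primary stress on syllable 4.
Suffixed `pri.mu.dum.fo.go.sak.mi` (7 syllables):
  Weights: 1 pri L, 2 mu L, 3 dum L, 4 fo L, 5 go L, 6 sak L, 7 mi L.
  No heavy syllable in the domain; default to the penultimate syllable (second from the end) = syllable 6.
  → primary stress on syllable 6.

yes: 4→6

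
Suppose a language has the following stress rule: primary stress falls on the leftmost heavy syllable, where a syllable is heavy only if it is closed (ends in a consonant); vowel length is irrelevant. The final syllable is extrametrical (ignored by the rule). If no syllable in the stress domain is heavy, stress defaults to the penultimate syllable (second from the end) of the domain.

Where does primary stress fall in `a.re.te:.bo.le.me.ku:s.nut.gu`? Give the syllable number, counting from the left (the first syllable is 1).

7

The final syllable (9, gu) is extrametrical; the stress domain is syllables 1–8.
Weights: 1 a L, 2 re L, 3 te: L, 4 bo L, 5 le L, 6 me L, 7 ku:s H, 8 nut H.
Heavy syllables in the domain: 7, 8. The leftmost is syllable 7 (ku:s).
Primary stress: syllable 7 → a.re.te:.bo.le.me.ˈku:s.nut.gu.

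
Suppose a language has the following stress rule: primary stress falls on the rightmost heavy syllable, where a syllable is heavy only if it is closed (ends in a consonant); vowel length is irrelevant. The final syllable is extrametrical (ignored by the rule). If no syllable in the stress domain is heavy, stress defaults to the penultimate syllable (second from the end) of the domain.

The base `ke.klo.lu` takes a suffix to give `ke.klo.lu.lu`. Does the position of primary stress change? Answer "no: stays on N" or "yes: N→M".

yes: 1→2

Base `ke.klo.lu` (3 syllables):
  The final syllable (3, lu) is extrametrical; the stress domain is syllables 1–2.
  Weights: 1 ke L, 2 klo L.
  No heavy syllable in the domain; default to the penultimate syllable (second from the end) of the domain = syllable 1.
  → primary stress on syllable 1.
Suffixed `ke.klo.lu.lu` (4 syllables):
  The final syllable (4, lu) is extrametrical; the stress domain is syllables 1–3.
  Weights: 1 ke L, 2 klo L, 3 lu L.
  No heavy syllable in the domain; default to the penultimate syllable (second from the end) of the domain = syllable 2.
  → primary stress on syllable 2.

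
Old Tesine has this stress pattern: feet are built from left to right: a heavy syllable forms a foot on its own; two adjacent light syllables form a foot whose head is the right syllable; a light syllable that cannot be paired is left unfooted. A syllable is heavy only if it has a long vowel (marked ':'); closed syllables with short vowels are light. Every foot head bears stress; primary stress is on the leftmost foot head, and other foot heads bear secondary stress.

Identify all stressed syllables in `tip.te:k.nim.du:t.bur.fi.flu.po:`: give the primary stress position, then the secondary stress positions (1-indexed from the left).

primary 2, secondary 4, 6, 8

Weights: 1 tip L, 2 te:k H, 3 nim L, 4 du:t H, 5 bur L, 6 fi L, 7 flu L, 8 po: H.
Parse left to right (heavy = foot alone; LL = one foot; stranded L unfooted): tip (ˈte:k) nim (ˈdu:t) (bur.ˈfi) flu (ˈpo:).
Foot heads: 2, 4, 6, 8.
Primary stress on the leftmost head = syllable 2.
Secondary stress on 4, 6, 8: tip.ˈte:k.nim.ˌdu:t.bur.ˌfi.flu.ˌpo:.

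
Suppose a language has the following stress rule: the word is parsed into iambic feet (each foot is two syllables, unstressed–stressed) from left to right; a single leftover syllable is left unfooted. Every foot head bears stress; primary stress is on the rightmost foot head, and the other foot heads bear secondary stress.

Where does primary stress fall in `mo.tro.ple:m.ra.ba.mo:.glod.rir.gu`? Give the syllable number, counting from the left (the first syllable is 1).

8

Parse left to right into iambic (σˈσ) feet: (mo.ˈtro) (ple:m.ˈra) (ba.ˈmo:) (glod.ˈrir) gu. Syllable 9 is left unfooted.
Foot heads (stressed positions): 2, 4, 6, 8.
End Rule Rightmost: primary stress on the rightmost head = syllable 8.
Primary stress: syllable 8 → mo.tro.ple:m.ra.ba.mo:.glod.ˈrir.gu.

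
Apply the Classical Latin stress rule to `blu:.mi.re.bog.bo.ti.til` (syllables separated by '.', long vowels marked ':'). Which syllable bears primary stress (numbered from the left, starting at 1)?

5

Classical Latin: stress the penult if heavy (long vowel or closed), else the antepenult.
Weights: 5 bo L, 6 ti L, 7 til H.
The penult (syllable 6, ti) is light, so stress falls on the antepenult (syllable 5, bo).
Stress on syllable 5: blu:.mi.re.bog.ˈbo.ti.til.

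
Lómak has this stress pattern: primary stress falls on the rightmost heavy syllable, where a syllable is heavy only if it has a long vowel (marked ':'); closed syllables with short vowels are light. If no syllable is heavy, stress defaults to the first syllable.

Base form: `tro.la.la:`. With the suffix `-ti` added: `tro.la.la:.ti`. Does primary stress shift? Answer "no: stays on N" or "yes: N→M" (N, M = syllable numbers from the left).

Base `tro.la.la:` (3 syllables):
  Weights: 1 tro L, 2 la L, 3 la: H.
  Heavy syllables in the domain: 3. The rightmost is syllable 3 (la:).
  → primary stress on syllable 3.
Suffixed `tro.la.la:.ti` (4 syllables):
  Weights: 1 tro L, 2 la L, 3 la: H, 4 ti L.
  Heavy syllables in the domain: 3. The rightmost is syllable 3 (la:).
  → primary stress on syllable 3.

no: stays on 3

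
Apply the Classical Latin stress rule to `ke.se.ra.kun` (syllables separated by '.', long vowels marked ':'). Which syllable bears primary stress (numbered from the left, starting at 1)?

2

Classical Latin: stress the penult if heavy (long vowel or closed), else the antepenult.
Weights: 2 se L, 3 ra L, 4 kun H.
The penult (syllable 3, ra) is light, so stress falls on the antepenult (syllable 2, se).
Stress on syllable 2: ke.ˈse.ra.kun.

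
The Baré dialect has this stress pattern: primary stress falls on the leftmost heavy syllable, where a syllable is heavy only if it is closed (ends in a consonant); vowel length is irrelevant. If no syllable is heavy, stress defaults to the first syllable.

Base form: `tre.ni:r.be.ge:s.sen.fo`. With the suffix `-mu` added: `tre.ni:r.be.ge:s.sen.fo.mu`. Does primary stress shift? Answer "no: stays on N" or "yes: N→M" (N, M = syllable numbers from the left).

Base `tre.ni:r.be.ge:s.sen.fo` (6 syllables):
  Weights: 1 tre L, 2 ni:r H, 3 be L, 4 ge:s H, 5 sen H, 6 fo L.
  Heavy syllables in the domain: 2, 4, 5. The leftmost is syllable 2 (ni:r).
  → primary stress on syllable 2.
Suffixed `tre.ni:r.be.ge:s.sen.fo.mu` (7 syllables):
  Weights: 1 tre L, 2 ni:r H, 3 be L, 4 ge:s H, 5 sen H, 6 fo L, 7 mu L.
  Heavy syllables in the domain: 2, 4, 5. The leftmost is syllable 2 (ni:r).
  → primary stress on syllable 2.

no: stays on 2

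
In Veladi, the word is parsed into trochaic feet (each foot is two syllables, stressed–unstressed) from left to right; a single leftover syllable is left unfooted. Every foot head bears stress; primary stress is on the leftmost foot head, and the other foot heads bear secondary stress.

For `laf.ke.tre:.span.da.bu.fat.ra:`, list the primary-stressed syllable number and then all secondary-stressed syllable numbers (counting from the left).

primary 1, secondary 3, 5, 7

Parse left to right into trochaic (ˈσσ) feet: (ˈlaf.ke) (ˈtre:.span) (ˈda.bu) (ˈfat.ra:).
Foot heads (stressed positions): 1, 3, 5, 7.
End Rule Leftmost: primary stress on the leftmost head = syllable 1.
Secondary stress on 3, 5, 7: ˈlaf.ke.ˌtre:.span.ˌda.bu.ˌfat.ra:.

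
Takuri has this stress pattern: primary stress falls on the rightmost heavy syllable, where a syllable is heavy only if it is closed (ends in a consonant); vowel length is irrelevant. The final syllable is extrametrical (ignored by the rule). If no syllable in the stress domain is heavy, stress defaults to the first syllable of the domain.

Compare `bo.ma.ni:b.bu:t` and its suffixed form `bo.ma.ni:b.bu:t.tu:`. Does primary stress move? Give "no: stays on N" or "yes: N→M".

yes: 3→4

Base `bo.ma.ni:b.bu:t` (4 syllables):
  The final syllable (4, bu:t) is extrametrical; the stress domain is syllables 1–3.
  Weights: 1 bo L, 2 ma L, 3 ni:b H.
  Heavy syllables in the domain: 3. The rightmost is syllable 3 (ni:b).
  → primary stress on syllable 3.
Suffixed `bo.ma.ni:b.bu:t.tu:` (5 syllables):
  The final syllable (5, tu:) is extrametrical; the stress domain is syllables 1–4.
  Weights: 1 bo L, 2 ma L, 3 ni:b H, 4 bu:t H.
  Heavy syllables in the domain: 3, 4. The rightmost is syllable 4 (bu:t).
  → primary stress on syllable 4.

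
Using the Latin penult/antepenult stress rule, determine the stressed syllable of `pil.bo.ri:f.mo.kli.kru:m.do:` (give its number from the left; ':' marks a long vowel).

6

Classical Latin: stress the penult if heavy (long vowel or closed), else the antepenult.
Weights: 5 kli L, 6 kru:m H, 7 do: H.
The penult (syllable 6, kru:m) is heavy, so it takes stress.
Stress on syllable 6: pil.bo.ri:f.mo.kli.ˈkru:m.do:.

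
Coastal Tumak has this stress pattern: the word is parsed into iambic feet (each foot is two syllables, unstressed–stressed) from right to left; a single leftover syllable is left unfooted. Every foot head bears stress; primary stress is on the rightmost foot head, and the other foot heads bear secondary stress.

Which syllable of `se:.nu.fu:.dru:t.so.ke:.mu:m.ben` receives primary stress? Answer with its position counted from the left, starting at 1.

Parse right to left into iambic (σˈσ) feet: (se:.ˈnu) (fu:.ˈdru:t) (so.ˈke:) (mu:m.ˈben).
Foot heads (stressed positions): 2, 4, 6, 8.
End Rule Rightmost: primary stress on the rightmost head = syllable 8.
Primary stress: syllable 8 → se:.nu.fu:.dru:t.so.ke:.mu:m.ˈben.

8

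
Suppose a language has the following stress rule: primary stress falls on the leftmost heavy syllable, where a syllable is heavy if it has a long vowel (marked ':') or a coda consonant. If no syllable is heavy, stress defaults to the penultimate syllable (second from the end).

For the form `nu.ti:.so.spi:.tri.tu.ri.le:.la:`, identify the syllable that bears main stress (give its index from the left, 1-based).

Weights: 1 nu L, 2 ti: H, 3 so L, 4 spi: H, 5 tri L, 6 tu L, 7 ri L, 8 le: H, 9 la: H.
Heavy syllables in the domain: 2, 4, 8, 9. The leftmost is syllable 2 (ti:).
Primary stress: syllable 2 → nu.ˈti:.so.spi:.tri.tu.ri.le:.la:.

2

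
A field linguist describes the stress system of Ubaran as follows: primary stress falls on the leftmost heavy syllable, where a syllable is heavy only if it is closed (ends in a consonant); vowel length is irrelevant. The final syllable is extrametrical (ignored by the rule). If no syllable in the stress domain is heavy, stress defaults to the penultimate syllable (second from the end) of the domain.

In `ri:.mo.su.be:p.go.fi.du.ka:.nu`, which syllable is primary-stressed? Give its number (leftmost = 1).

4

The final syllable (9, nu) is extrametrical; the stress domain is syllables 1–8.
Weights: 1 ri: L, 2 mo L, 3 su L, 4 be:p H, 5 go L, 6 fi L, 7 du L, 8 ka: L.
Heavy syllables in the domain: 4. The leftmost is syllable 4 (be:p).
Primary stress: syllable 4 → ri:.mo.su.ˈbe:p.go.fi.du.ka:.nu.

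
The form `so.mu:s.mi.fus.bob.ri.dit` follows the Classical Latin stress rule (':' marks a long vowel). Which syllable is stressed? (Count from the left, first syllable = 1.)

5

Classical Latin: stress the penult if heavy (long vowel or closed), else the antepenult.
Weights: 5 bob H, 6 ri L, 7 dit H.
The penult (syllable 6, ri) is light, so stress falls on the antepenult (syllable 5, bob).
Stress on syllable 5: so.mu:s.mi.fus.ˈbob.ri.dit.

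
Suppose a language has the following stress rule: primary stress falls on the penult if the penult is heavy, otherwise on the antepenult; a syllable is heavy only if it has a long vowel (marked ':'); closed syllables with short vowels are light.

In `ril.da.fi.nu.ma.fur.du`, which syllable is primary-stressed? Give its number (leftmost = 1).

Weights: 5 ma L, 6 fur L, 7 du L.
The penult (syllable 6, fur) is light, so stress falls on the antepenult (syllable 5, ma).
Primary stress: syllable 5 → ril.da.fi.nu.ˈma.fur.du.

5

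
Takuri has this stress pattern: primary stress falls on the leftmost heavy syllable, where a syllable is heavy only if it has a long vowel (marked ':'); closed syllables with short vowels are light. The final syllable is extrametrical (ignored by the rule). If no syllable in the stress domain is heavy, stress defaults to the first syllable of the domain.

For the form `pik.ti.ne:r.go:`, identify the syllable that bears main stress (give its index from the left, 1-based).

3

The final syllable (4, go:) is extrametrical; the stress domain is syllables 1–3.
Weights: 1 pik L, 2 ti L, 3 ne:r H.
Heavy syllables in the domain: 3. The leftmost is syllable 3 (ne:r).
Primary stress: syllable 3 → pik.ti.ˈne:r.go:.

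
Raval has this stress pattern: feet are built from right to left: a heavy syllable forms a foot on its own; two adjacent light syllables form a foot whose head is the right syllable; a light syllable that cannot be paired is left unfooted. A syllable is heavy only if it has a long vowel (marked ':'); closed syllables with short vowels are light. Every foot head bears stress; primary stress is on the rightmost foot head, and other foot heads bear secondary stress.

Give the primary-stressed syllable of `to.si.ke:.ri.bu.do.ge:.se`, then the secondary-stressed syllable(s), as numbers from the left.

primary 7, secondary 2, 3, 6

Weights: 1 to L, 2 si L, 3 ke: H, 4 ri L, 5 bu L, 6 do L, 7 ge: H, 8 se L.
Parse right to left (heavy = foot alone; LL = one foot; stranded L unfooted): (to.ˈsi) (ˈke:) ri (bu.ˈdo) (ˈge:) se.
Foot heads: 2, 3, 6, 7.
Primary stress on the rightmost head = syllable 7.
Secondary stress on 2, 3, 6: to.ˌsi.ˌke:.ri.bu.ˌdo.ˈge:.se.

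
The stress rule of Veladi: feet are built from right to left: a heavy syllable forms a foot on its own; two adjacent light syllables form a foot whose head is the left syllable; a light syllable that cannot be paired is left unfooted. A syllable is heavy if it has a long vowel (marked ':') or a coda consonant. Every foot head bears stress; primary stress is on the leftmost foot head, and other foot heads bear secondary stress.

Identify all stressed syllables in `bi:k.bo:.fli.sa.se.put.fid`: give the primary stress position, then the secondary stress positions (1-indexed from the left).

primary 1, secondary 2, 4, 6, 7

Weights: 1 bi:k H, 2 bo: H, 3 fli L, 4 sa L, 5 se L, 6 put H, 7 fid H.
Parse right to left (heavy = foot alone; LL = one foot; stranded L unfooted): (ˈbi:k) (ˈbo:) fli (ˈsa.se) (ˈput) (ˈfid).
Foot heads: 1, 2, 4, 6, 7.
Primary stress on the leftmost head = syllable 1.
Secondary stress on 2, 4, 6, 7: ˈbi:k.ˌbo:.fli.ˌsa.se.ˌput.ˌfid.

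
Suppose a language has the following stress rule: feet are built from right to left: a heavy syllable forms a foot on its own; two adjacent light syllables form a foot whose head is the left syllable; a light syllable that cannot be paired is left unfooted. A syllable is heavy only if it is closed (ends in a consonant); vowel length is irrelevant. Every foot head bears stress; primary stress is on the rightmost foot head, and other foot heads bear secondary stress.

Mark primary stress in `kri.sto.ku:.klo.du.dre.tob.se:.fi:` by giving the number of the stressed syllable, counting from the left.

8

Weights: 1 kri L, 2 sto L, 3 ku: L, 4 klo L, 5 du L, 6 dre L, 7 tob H, 8 se: L, 9 fi: L.
Parse right to left (heavy = foot alone; LL = one foot; stranded L unfooted): (ˈkri.sto) (ˈku:.klo) (ˈdu.dre) (ˈtob) (ˈse:.fi:).
Foot heads: 1, 3, 5, 7, 8.
Primary stress on the rightmost head = syllable 8.
Primary stress: syllable 8 → kri.sto.ku:.klo.du.dre.tob.ˈse:.fi:.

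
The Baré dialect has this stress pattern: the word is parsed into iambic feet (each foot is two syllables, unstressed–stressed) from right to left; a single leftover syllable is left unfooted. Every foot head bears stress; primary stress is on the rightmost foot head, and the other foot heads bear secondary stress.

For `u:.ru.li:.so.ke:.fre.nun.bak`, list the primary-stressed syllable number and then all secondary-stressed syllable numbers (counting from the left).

primary 8, secondary 2, 4, 6

Parse right to left into iambic (σˈσ) feet: (u:.ˈru) (li:.ˈso) (ke:.ˈfre) (nun.ˈbak).
Foot heads (stressed positions): 2, 4, 6, 8.
End Rule Rightmost: primary stress on the rightmost head = syllable 8.
Secondary stress on 2, 4, 6: u:.ˌru.li:.ˌso.ke:.ˌfre.nun.ˈbak.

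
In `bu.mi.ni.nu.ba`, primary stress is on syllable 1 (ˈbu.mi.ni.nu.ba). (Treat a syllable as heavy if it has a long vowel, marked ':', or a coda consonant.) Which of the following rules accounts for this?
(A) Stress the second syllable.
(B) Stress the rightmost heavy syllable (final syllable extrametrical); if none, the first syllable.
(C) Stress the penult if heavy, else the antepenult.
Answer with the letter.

Rule A → syllable 2 (observed: 1).
Rule B → syllable 1 ✓.
Rule C → syllable 3 (observed: 1).

B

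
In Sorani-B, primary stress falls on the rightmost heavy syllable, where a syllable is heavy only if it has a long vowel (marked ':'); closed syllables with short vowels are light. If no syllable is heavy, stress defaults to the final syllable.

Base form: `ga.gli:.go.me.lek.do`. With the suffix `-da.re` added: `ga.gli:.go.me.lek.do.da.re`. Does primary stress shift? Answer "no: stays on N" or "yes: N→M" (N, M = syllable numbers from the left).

no: stays on 2

Base `ga.gli:.go.me.lek.do` (6 syllables):
  Weights: 1 ga L, 2 gli: H, 3 go L, 4 me L, 5 lek L, 6 do L.
  Heavy syllables in the domain: 2. The rightmost is syllable 2 (gli:).
  → primary stress on syllable 2.
Suffixed `ga.gli:.go.me.lek.do.da.re` (8 syllables):
  Weights: 1 ga L, 2 gli: H, 3 go L, 4 me L, 5 lek L, 6 do L, 7 da L, 8 re L.
  Heavy syllables in the domain: 2. The rightmost is syllable 2 (gli:).
  → primary stress on syllable 2.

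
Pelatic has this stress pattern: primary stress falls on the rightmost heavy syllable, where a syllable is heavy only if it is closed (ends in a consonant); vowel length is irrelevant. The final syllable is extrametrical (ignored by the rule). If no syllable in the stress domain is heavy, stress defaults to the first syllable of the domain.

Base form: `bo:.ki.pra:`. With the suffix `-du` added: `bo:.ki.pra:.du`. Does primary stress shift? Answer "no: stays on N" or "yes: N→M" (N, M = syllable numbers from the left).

no: stays on 1

Base `bo:.ki.pra:` (3 syllables):
  The final syllable (3, pra:) is extrametrical; the stress domain is syllables 1–2.
  Weights: 1 bo: L, 2 ki L.
  No heavy syllable in the domain; default to the first syllable of the domain = syllable 1.
  → primary stress on syllable 1.
Suffixed `bo:.ki.pra:.du` (4 syllables):
  The final syllable (4, du) is extrametrical; the stress domain is syllables 1–3.
  Weights: 1 bo: L, 2 ki L, 3 pra: L.
  No heavy syllable in the domain; default to the first syllable of the domain = syllable 1.
  → primary stress on syllable 1.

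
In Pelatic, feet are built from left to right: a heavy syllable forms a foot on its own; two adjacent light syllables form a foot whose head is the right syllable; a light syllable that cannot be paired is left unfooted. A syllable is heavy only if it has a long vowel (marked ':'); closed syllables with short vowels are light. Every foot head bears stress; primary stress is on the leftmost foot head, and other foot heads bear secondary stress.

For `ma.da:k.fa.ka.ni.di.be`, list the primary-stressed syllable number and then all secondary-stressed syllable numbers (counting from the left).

Weights: 1 ma L, 2 da:k H, 3 fa L, 4 ka L, 5 ni L, 6 di L, 7 be L.
Parse left to right (heavy = foot alone; LL = one foot; stranded L unfooted): ma (ˈda:k) (fa.ˈka) (ni.ˈdi) be.
Foot heads: 2, 4, 6.
Primary stress on the leftmost head = syllable 2.
Secondary stress on 4, 6: ma.ˈda:k.fa.ˌka.ni.ˌdi.be.

primary 2, secondary 4, 6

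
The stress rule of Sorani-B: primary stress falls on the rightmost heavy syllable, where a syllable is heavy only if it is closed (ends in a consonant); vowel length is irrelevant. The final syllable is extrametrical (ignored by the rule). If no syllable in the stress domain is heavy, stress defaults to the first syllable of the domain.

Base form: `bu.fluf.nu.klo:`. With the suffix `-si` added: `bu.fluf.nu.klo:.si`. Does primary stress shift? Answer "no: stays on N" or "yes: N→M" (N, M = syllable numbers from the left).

no: stays on 2

Base `bu.fluf.nu.klo:` (4 syllables):
  The final syllable (4, klo:) is extrametrical; the stress domain is syllables 1–3.
  Weights: 1 bu L, 2 fluf H, 3 nu L.
  Heavy syllables in the domain: 2. The rightmost is syllable 2 (fluf).
  → primary stress on syllable 2.
Suffixed `bu.fluf.nu.klo:.si` (5 syllables):
  The final syllable (5, si) is extrametrical; the stress domain is syllables 1–4.
  Weights: 1 bu L, 2 fluf H, 3 nu L, 4 klo: L.
  Heavy syllables in the domain: 2. The rightmost is syllable 2 (fluf).
  → primary stress on syllable 2.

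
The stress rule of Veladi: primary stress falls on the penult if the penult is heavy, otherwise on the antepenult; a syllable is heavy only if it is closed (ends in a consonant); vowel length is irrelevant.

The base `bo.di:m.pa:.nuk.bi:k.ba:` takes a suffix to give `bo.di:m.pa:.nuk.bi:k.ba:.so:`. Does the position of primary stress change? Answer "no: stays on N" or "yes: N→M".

no: stays on 5

Base `bo.di:m.pa:.nuk.bi:k.ba:` (6 syllables):
  Weights: 4 nuk H, 5 bi:k H, 6 ba: L.
  The penult (syllable 5, bi:k) is heavy, so it takes stress.
  → primary stress on syllable 5.
Suffixed `bo.di:m.pa:.nuk.bi:k.ba:.so:` (7 syllables):
  Weights: 5 bi:k H, 6 ba: L, 7 so: L.
  The penult (syllable 6, ba:) is light, so stress falls on the antepenult (syllable 5, bi:k).
  → primary stress on syllable 5.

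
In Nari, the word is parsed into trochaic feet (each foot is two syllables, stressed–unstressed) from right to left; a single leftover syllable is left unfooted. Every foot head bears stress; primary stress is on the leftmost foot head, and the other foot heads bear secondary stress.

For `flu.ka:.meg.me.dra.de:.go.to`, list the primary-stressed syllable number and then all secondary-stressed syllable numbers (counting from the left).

Parse right to left into trochaic (ˈσσ) feet: (ˈflu.ka:) (ˈmeg.me) (ˈdra.de:) (ˈgo.to).
Foot heads (stressed positions): 1, 3, 5, 7.
End Rule Leftmost: primary stress on the leftmost head = syllable 1.
Secondary stress on 3, 5, 7: ˈflu.ka:.ˌmeg.me.ˌdra.de:.ˌgo.to.

primary 1, secondary 3, 5, 7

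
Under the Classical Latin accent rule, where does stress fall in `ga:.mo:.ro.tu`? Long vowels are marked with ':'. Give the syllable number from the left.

2

Classical Latin: stress the penult if heavy (long vowel or closed), else the antepenult.
Weights: 2 mo: H, 3 ro L, 4 tu L.
The penult (syllable 3, ro) is light, so stress falls on the antepenult (syllable 2, mo:).
Stress on syllable 2: ga:.ˈmo:.ro.tu.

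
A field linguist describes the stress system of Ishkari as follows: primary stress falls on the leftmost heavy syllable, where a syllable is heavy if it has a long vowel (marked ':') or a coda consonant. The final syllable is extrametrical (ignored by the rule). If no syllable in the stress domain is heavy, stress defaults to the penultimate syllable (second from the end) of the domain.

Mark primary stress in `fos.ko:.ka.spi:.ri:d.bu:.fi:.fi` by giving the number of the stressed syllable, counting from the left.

1

The final syllable (8, fi) is extrametrical; the stress domain is syllables 1–7.
Weights: 1 fos H, 2 ko: H, 3 ka L, 4 spi: H, 5 ri:d H, 6 bu: H, 7 fi: H.
Heavy syllables in the domain: 1, 2, 4, 5, 6, 7. The leftmost is syllable 1 (fos).
Primary stress: syllable 1 → ˈfos.ko:.ka.spi:.ri:d.bu:.fi:.fi.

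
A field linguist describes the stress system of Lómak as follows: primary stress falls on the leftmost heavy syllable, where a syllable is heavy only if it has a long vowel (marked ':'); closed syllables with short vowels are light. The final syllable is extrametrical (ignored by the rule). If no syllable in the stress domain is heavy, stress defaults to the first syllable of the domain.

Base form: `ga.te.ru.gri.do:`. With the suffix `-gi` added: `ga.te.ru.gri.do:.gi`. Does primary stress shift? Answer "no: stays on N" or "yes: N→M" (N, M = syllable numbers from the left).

yes: 1→5

Base `ga.te.ru.gri.do:` (5 syllables):
  The final syllable (5, do:) is extrametrical; the stress domain is syllables 1–4.
  Weights: 1 ga L, 2 te L, 3 ru L, 4 gri L.
  No heavy syllable in the domain; default to the first syllable of the domain = syllable 1.
  → primary stress on syllable 1.
Suffixed `ga.te.ru.gri.do:.gi` (6 syllables):
  The final syllable (6, gi) is extrametrical; the stress domain is syllables 1–5.
  Weights: 1 ga L, 2 te L, 3 ru L, 4 gri L, 5 do: H.
  Heavy syllables in the domain: 5. The leftmost is syllable 5 (do:).
  → primary stress on syllable 5.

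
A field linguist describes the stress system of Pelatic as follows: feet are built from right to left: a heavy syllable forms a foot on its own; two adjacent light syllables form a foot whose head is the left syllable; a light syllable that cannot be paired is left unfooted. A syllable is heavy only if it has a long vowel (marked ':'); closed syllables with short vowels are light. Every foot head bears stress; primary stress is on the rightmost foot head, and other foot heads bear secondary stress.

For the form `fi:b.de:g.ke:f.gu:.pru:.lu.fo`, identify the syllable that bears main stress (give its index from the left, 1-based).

Weights: 1 fi:b H, 2 de:g H, 3 ke:f H, 4 gu: H, 5 pru: H, 6 lu L, 7 fo L.
Parse right to left (heavy = foot alone; LL = one foot; stranded L unfooted): (ˈfi:b) (ˈde:g) (ˈke:f) (ˈgu:) (ˈpru:) (ˈlu.fo).
Foot heads: 1, 2, 3, 4, 5, 6.
Primary stress on the rightmost head = syllable 6.
Primary stress: syllable 6 → fi:b.de:g.ke:f.gu:.pru:.ˈlu.fo.

6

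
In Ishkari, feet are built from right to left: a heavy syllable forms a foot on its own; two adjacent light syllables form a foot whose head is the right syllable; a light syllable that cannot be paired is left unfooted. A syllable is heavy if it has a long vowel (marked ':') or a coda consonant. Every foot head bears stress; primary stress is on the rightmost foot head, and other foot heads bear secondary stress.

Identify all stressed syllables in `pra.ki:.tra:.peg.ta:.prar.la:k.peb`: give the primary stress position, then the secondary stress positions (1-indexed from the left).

Weights: 1 pra L, 2 ki: H, 3 tra: H, 4 peg H, 5 ta: H, 6 prar H, 7 la:k H, 8 peb H.
Parse right to left (heavy = foot alone; LL = one foot; stranded L unfooted): pra (ˈki:) (ˈtra:) (ˈpeg) (ˈta:) (ˈprar) (ˈla:k) (ˈpeb).
Foot heads: 2, 3, 4, 5, 6, 7, 8.
Primary stress on the rightmost head = syllable 8.
Secondary stress on 2, 3, 4, 5, 6, 7: pra.ˌki:.ˌtra:.ˌpeg.ˌta:.ˌprar.ˌla:k.ˈpeb.

primary 8, secondary 2, 3, 4, 5, 6, 7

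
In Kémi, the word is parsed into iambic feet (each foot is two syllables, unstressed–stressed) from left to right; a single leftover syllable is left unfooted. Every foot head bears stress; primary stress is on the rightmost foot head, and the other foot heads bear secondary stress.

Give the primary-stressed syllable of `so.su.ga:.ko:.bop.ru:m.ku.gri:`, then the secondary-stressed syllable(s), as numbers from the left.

Parse left to right into iambic (σˈσ) feet: (so.ˈsu) (ga:.ˈko:) (bop.ˈru:m) (ku.ˈgri:).
Foot heads (stressed positions): 2, 4, 6, 8.
End Rule Rightmost: primary stress on the rightmost head = syllable 8.
Secondary stress on 2, 4, 6: so.ˌsu.ga:.ˌko:.bop.ˌru:m.ku.ˈgri:.

primary 8, secondary 2, 4, 6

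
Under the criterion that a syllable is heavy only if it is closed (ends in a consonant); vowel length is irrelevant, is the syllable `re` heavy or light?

light

`re`: short vowel, open (no coda). Open (no coda) → light.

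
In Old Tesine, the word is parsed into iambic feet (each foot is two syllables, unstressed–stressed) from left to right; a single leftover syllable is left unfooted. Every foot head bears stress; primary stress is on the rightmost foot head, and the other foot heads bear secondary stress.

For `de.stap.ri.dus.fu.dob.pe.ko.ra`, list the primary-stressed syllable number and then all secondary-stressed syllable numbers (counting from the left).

Parse left to right into iambic (σˈσ) feet: (de.ˈstap) (ri.ˈdus) (fu.ˈdob) (pe.ˈko) ra. Syllable 9 is left unfooted.
Foot heads (stressed positions): 2, 4, 6, 8.
End Rule Rightmost: primary stress on the rightmost head = syllable 8.
Secondary stress on 2, 4, 6: de.ˌstap.ri.ˌdus.fu.ˌdob.pe.ˈko.ra.

primary 8, secondary 2, 4, 6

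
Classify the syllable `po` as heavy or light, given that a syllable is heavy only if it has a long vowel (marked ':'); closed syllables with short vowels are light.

light

`po`: short vowel, open (no coda). Short vowel → light.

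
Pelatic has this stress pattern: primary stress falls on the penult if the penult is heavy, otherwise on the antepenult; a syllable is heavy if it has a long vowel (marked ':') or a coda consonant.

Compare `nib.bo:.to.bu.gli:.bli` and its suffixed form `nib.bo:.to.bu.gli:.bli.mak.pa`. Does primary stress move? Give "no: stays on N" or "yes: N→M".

Base `nib.bo:.to.bu.gli:.bli` (6 syllables):
  Weights: 4 bu L, 5 gli: H, 6 bli L.
  The penult (syllable 5, gli:) is heavy, so it takes stress.
  → primary stress on syllable 5.
Suffixed `nib.bo:.to.bu.gli:.bli.mak.pa` (8 syllables):
  Weights: 6 bli L, 7 mak H, 8 pa L.
  The penult (syllable 7, mak) is heavy, so it takes stress.
  → primary stress on syllable 7.

yes: 5→7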